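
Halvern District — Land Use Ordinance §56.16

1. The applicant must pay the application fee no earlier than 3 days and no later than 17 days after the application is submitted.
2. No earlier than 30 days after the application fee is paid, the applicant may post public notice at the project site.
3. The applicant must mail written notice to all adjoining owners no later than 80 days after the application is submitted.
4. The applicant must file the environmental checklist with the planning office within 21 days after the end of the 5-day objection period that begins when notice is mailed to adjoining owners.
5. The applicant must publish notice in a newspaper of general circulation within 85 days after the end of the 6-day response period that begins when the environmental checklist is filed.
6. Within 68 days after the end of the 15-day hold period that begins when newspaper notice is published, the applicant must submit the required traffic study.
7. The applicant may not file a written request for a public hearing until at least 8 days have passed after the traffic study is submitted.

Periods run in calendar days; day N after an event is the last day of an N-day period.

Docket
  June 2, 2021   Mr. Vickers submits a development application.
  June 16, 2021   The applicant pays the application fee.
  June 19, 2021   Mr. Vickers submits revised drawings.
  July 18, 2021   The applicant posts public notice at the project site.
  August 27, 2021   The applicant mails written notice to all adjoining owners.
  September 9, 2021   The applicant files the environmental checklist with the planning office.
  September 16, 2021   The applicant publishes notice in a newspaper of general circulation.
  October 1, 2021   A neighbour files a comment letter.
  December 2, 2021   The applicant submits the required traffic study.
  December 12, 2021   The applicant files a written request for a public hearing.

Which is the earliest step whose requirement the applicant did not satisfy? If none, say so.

Step 1 — 3 and 17 days from June 2, 2021 (when the application is submitted) are June 5, 2021 and June 19, 2021 respectively; June 16, 2021 falls inside that range.
Step 2 — must wait 30 days from June 16, 2021 (when the application fee is paid), so not before July 16, 2021; done July 18, 2021 — permitted.
Step 3 — counting 80 days from June 2, 2021 (when the application is submitted) gives a deadline of August 21, 2021; not done until August 27, 2021, 6 days after the deadline.

Step 3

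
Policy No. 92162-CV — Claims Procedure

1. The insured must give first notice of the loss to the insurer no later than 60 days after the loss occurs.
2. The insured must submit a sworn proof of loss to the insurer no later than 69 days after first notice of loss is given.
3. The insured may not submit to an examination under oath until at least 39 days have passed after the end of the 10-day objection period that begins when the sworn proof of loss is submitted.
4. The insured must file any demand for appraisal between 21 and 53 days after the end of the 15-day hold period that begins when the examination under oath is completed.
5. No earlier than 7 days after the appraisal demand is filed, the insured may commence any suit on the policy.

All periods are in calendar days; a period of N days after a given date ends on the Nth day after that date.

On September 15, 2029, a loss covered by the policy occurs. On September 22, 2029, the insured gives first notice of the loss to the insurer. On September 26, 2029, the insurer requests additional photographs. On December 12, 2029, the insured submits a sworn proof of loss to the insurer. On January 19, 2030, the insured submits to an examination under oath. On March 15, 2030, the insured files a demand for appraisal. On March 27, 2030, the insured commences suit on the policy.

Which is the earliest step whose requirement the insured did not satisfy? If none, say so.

Step 1: 60 days after September 15, 2029 (when the loss occurs) is November 14, 2029; September 22, 2029 is within that limit.
Step 2: 69 days after September 22, 2029 (when first notice of loss is given) is November 30, 2029; not done until December 12, 2029, 12 days after the deadline.

Step 2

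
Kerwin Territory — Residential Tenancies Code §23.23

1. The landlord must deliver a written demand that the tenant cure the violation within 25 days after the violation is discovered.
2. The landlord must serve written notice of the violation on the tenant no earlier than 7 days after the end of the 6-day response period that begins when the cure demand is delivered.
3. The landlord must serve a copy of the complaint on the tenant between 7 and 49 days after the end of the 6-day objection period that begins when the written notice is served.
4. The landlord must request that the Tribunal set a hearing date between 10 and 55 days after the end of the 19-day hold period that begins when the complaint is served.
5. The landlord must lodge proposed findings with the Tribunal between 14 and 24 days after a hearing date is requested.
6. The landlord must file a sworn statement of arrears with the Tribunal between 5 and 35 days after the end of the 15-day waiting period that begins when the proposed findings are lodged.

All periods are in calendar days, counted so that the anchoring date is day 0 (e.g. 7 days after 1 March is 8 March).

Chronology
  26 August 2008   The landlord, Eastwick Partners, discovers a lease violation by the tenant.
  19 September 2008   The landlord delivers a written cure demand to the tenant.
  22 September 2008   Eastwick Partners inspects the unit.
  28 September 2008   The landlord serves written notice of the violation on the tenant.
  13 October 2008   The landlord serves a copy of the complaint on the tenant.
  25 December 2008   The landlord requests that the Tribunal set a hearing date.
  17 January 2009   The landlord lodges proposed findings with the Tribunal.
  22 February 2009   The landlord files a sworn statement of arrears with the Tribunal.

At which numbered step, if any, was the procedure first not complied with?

(1) due by 26 August 2008 + 25 days = 20 September 2008; 19 September 2008 is within that limit.
(2) permitted from 25 September 2008 + 7 days = 2 October 2008 onward; acted on 28 September 2008, 4 days prematurely.
That is the first point of non-compliance.

Step 2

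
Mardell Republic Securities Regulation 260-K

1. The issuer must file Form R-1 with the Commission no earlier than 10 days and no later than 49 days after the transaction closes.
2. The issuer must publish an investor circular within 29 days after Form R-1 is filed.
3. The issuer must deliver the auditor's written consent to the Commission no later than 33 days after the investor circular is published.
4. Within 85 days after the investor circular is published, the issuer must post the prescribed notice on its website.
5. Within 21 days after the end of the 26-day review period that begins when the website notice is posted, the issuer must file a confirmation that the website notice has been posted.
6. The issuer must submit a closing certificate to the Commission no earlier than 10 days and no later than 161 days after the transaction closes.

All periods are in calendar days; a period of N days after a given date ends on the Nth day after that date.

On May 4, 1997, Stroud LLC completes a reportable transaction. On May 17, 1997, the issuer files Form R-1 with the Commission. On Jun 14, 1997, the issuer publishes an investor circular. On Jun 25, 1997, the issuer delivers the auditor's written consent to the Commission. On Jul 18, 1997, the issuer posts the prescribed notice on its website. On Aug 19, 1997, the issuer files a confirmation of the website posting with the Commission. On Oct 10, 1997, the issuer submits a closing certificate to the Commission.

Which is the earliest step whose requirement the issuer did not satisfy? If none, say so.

None — every step was satisfied

Step 1: the window is 10–49 days after May 4, 1997 (when the transaction closes), so May 14, 1997 through Jun 22, 1997; May 17, 1997 falls inside that range.
Step 2: 29 days after May 17, 1997 (when Form R-1 is filed) is Jun 15, 1997; completed Jun 14, 1997, before the deadline.
Step 3: 33 days after Jun 14, 1997 (when the investor circular is published) is Jul 17, 1997; done Jun 25, 1997 — timely.
Step 4: 85 days after Jun 14, 1997 (when the investor circular is published) is Sep 7, 1997; Jul 18, 1997 is within that limit.
Step 5: 21 days after Aug 13, 1997 (end of the 26-day review period, which began when the website notice is posted on Jul 18, 1997) is Sep 3, 1997; Aug 19, 1997 is within that limit.
Step 6: the window is 10–161 days after May 4, 1997 (when the transaction closes), so May 14, 1997 through Oct 12, 1997; done Oct 10, 1997, which is between those dates.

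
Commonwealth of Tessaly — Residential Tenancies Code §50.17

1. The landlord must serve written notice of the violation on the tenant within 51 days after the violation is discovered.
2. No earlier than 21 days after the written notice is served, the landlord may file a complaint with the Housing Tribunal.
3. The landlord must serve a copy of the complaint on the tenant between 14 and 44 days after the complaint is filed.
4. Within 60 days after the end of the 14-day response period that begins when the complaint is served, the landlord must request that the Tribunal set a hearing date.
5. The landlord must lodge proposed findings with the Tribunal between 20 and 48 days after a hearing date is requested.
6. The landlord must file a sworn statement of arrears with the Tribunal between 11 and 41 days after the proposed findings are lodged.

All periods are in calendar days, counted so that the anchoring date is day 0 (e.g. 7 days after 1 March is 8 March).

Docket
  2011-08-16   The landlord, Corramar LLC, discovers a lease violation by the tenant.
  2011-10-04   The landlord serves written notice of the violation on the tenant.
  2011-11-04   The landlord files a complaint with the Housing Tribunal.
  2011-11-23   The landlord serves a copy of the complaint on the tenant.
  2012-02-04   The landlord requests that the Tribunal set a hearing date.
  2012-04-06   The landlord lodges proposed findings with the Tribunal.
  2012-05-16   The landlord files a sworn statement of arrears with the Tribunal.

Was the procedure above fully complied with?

No

Step 1 — counting 51 days from 2011-08-16 (when the violation is discovered) gives a deadline of 2011-10-06; 2011-10-04 is within that limit.
Step 2 — must wait 21 days from 2011-10-04 (when the written notice is served), so not before 2011-10-25; done 2011-11-04 — permitted.
Step 3 — 14 and 44 days from 2011-11-04 (when the complaint is filed) are 2011-11-18 and 2011-12-18 respectively; 2011-11-23 falls inside that range.
Step 4 — counting 60 days from 2011-12-07 (end of the 14-day response period, which began when the complaint is served on 2011-11-23) gives a deadline of 2012-02-05; completed 2012-02-04, before the deadline.
Step 5 — 20 and 48 days from 2012-02-04 (when a hearing date is requested) are 2012-02-24 and 2012-03-23 respectively; done 2012-04-06 — 14 days after the window closed.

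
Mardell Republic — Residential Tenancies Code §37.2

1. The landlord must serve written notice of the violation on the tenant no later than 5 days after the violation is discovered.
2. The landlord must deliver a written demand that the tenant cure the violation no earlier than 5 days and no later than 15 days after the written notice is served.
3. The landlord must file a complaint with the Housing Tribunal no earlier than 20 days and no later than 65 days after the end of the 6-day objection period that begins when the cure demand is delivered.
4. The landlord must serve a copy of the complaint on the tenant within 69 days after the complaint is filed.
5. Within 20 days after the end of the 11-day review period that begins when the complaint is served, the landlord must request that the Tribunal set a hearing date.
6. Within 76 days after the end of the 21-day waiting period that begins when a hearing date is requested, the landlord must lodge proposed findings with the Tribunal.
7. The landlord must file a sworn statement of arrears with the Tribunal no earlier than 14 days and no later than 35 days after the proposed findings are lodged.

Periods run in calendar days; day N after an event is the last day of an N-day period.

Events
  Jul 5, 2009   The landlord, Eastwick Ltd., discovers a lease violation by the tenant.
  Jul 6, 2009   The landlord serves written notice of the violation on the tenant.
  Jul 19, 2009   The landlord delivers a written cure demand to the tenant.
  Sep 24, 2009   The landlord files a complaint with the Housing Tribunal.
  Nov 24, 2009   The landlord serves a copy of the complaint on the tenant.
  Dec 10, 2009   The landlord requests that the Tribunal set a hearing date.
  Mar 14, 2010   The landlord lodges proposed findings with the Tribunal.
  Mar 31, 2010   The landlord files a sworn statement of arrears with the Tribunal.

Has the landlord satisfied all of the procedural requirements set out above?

Yes

Step 1 — counting 5 days from Jul 5, 2009 (when the violation is discovered) gives a deadline of Jul 10, 2009; completed Jul 6, 2009, before the deadline.
Step 2 — 5 and 15 days from Jul 6, 2009 (when the written notice is served) are Jul 11, 2009 and Jul 21, 2009 respectively; done Jul 19, 2009 — within the window.
Step 3 — 20 and 65 days from Jul 25, 2009 (end of the 6-day objection period, which began when the cure demand is delivered on Jul 19, 2009) are Aug 14, 2009 and Sep 28, 2009 respectively; Sep 24, 2009 falls inside that range.
Step 4 — counting 69 days from Sep 24, 2009 (when the complaint is filed) gives a deadline of Dec 2, 2009; completed Nov 24, 2009, before the deadline.
Step 5 — counting 20 days from Dec 5, 2009 (end of the 11-day review period, which began when the complaint is served on Nov 24, 2009) gives a deadline of Dec 25, 2009; done Dec 10, 2009 — timely.
Step 6 — counting 76 days from Dec 31, 2009 (end of the 21-day waiting period, which began when a hearing date is requested on Dec 10, 2009) gives a deadline of Mar 17, 2010; completed Mar 14, 2010, before the deadline.
Step 7 — 14 and 35 days from Mar 14, 2010 (when the proposed findings are lodged) are Mar 28, 2010 and Apr 18, 2010 respectively; done Mar 31, 2010 — within the window.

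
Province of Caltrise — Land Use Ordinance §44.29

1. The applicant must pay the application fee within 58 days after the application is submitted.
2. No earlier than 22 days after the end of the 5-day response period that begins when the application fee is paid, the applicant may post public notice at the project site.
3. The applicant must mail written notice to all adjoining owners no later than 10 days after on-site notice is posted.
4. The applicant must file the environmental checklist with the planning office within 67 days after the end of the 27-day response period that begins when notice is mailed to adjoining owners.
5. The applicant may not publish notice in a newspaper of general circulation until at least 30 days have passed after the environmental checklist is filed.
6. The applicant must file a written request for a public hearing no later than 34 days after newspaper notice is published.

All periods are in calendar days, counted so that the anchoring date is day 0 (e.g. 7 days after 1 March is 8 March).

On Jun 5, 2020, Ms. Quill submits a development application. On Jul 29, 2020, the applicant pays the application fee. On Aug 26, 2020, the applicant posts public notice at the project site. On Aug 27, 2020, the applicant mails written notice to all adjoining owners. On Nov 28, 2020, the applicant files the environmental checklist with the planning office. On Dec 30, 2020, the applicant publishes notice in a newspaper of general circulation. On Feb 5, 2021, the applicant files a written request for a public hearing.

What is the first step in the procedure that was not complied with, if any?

(1) due by Jun 5, 2020 + 58 days = Aug 2, 2020; completed Jul 29, 2020, before the deadline.
(2) permitted from Aug 3, 2020 + 22 days = Aug 25, 2020 onward; Aug 26, 2020 is on or after that date.
(3) due by Aug 26, 2020 + 10 days = Sep 5, 2020; done Aug 27, 2020 — timely.
(4) due by Sep 23, 2020 + 67 days = Nov 29, 2020; done Nov 28, 2020 — timely.
(5) permitted from Nov 28, 2020 + 30 days = Dec 28, 2020 onward; done Dec 30, 2020, after the minimum wait.
(6) due by Dec 30, 2020 + 34 days = Feb 2, 2021; not done until Feb 5, 2021, 3 days after the deadline.

Step 6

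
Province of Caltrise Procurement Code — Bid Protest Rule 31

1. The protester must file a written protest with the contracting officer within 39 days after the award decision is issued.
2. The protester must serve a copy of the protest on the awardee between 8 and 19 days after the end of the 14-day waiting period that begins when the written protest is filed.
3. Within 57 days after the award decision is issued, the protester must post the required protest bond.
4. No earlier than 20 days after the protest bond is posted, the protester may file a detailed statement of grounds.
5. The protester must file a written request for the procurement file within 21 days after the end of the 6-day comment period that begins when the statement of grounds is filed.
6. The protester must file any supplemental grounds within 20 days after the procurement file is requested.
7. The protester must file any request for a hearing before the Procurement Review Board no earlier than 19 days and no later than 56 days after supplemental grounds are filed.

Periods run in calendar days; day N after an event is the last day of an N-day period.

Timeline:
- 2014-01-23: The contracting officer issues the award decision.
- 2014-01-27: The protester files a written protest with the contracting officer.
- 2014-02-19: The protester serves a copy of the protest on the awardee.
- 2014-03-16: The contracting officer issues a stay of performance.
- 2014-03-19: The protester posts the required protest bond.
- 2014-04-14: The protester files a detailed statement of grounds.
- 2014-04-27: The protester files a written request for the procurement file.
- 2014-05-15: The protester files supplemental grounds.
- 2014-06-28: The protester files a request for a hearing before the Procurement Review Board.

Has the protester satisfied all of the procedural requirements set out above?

Yes

(1) due by 2014-01-23 + 39 days = 2014-03-03; done 2014-01-27 — timely.
(2) the permitted window runs from 2014-02-10 + 8 = 2014-02-18 to 2014-02-10 + 19 = 2014-03-01; done 2014-02-19, which is between those dates.
(3) due by 2014-01-23 + 57 days = 2014-03-21; 2014-03-19 is within that limit.
(4) permitted from 2014-03-19 + 20 days = 2014-04-08 onward; 2014-04-14 is on or after that date.
(5) due by 2014-04-20 + 21 days = 2014-05-11; done 2014-04-27 — timely.
(6) due by 2014-04-27 + 20 days = 2014-05-17; done 2014-05-15 — timely.
(7) the permitted window runs from 2014-05-15 + 19 = 2014-06-03 to 2014-05-15 + 56 = 2014-07-10; 2014-06-28 falls inside that range.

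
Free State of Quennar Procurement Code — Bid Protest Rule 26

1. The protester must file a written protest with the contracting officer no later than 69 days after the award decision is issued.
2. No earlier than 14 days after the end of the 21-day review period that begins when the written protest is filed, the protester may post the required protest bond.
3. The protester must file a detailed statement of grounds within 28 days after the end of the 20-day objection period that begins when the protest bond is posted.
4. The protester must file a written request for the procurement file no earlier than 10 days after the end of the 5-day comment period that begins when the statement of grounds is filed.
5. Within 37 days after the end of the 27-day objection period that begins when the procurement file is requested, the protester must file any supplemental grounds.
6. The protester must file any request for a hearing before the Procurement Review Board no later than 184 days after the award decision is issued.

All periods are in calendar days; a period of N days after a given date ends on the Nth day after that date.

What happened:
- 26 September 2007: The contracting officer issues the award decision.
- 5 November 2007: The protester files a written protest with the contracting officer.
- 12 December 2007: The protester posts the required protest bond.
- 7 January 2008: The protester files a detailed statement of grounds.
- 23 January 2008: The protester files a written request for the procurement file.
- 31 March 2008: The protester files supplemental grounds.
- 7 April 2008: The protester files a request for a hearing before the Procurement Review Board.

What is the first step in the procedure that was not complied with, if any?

Step 5

Step 1: 69 days after 26 September 2007 (when the award decision is issued) is 4 December 2007; done 5 November 2007 — timely.
Step 2: the earliest permitted date is 14 days after 26 November 2007 (end of the 21-day review period, which began when the written protest is filed on 5 November 2007), i.e. 10 December 2007; 12 December 2007 is on or after that date.
Step 3: 28 days after 1 January 2008 (end of the 20-day objection period, which began when the protest bond is posted on 12 December 2007) is 29 January 2008; 7 January 2008 is within that limit.
Step 4: the earliest permitted date is 10 days after 12 January 2008 (end of the 5-day comment period, which began when the statement of grounds is filed on 7 January 2008), i.e. 22 January 2008; done 23 January 2008, after the minimum wait.
Step 5: 37 days after 19 February 2008 (end of the 27-day objection period, which began when the procurement file is requested on 23 January 2008) is 27 March 2008; 31 March 2008 misses that deadline by 4 days.
Later steps need not be reached.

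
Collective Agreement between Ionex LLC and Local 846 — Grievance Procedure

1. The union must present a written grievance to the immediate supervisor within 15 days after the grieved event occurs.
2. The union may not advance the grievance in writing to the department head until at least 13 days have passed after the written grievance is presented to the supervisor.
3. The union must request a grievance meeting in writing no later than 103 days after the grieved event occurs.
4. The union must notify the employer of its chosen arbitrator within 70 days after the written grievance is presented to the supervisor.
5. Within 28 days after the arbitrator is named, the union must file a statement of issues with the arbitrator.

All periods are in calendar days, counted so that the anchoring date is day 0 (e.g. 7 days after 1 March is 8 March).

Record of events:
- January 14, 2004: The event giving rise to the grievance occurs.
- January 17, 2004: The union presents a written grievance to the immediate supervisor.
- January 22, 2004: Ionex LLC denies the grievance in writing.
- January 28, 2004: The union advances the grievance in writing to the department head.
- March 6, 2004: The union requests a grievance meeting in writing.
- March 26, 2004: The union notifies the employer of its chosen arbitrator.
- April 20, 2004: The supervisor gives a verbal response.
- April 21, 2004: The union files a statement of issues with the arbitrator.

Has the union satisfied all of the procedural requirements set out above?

No

Step 1: 15 days after January 14, 2004 (when the grieved event occurs) is January 29, 2004; completed January 17, 2004, before the deadline.
Step 2: the earliest permitted date is 13 days after January 17, 2004 (when the written grievance is presented to the supervisor), i.e. January 30, 2004; January 28, 2004 is 2 days before the earliest permitted date.
That is the first point of non-compliance.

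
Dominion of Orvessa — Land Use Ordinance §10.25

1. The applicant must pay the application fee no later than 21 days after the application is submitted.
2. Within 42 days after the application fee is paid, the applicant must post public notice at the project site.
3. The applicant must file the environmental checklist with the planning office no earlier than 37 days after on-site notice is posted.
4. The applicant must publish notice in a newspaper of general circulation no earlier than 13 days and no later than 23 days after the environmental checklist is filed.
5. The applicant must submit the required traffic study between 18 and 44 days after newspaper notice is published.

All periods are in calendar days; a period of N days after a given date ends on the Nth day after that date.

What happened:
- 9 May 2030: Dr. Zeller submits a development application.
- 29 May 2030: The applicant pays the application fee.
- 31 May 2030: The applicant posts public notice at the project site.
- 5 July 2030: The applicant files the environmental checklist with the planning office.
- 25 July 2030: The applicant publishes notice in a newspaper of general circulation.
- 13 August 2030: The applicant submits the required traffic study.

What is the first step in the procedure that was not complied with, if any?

Step 3

Step 1 — counting 21 days from 9 May 2030 (when the application is submitted) gives a deadline of 30 May 2030; completed 29 May 2030, before the deadline.
Step 2 — counting 42 days from 29 May 2030 (when the application fee is paid) gives a deadline of 10 July 2030; completed 31 May 2030, before the deadline.
Step 3 — must wait 37 days from 31 May 2030 (when on-site notice is posted), so not before 7 July 2030; acted on 5 July 2030, 2 days prematurely.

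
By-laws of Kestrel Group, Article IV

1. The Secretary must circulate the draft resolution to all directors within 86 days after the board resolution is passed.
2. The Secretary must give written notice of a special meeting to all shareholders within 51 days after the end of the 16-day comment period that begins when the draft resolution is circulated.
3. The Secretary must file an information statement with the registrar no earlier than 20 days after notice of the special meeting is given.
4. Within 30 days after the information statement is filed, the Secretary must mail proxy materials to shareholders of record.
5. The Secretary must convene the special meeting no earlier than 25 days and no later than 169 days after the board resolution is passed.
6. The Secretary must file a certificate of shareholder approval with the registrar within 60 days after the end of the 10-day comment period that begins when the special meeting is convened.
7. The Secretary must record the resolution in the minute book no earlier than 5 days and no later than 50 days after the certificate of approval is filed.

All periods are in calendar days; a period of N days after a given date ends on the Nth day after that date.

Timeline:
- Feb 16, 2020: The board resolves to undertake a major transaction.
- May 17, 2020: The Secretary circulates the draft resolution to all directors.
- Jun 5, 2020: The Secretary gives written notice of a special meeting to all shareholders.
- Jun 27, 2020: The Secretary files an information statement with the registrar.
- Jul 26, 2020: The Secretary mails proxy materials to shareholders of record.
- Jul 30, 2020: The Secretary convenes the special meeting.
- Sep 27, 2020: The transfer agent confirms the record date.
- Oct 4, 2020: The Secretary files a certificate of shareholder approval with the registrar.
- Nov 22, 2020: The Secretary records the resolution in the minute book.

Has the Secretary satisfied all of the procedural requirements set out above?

(1) due by Feb 16, 2020 + 86 days = May 12, 2020; done May 17, 2020 — 5 days late.
That is the first point of non-compliance.

No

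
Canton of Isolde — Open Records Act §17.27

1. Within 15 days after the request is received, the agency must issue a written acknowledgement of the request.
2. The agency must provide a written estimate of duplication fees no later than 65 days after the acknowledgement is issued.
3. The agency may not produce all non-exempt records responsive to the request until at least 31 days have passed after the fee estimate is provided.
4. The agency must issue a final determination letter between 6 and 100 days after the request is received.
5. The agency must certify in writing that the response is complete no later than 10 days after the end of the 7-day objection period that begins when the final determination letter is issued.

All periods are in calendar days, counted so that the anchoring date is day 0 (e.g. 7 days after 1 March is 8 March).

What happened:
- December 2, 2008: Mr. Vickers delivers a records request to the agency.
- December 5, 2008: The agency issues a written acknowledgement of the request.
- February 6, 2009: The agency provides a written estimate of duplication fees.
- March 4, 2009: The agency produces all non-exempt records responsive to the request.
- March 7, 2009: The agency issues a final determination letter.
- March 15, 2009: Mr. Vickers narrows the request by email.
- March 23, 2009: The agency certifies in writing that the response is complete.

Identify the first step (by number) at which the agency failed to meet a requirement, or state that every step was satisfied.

Step 3

(1) due by December 2, 2008 + 15 days = December 17, 2008; completed December 5, 2008, before the deadline.
(2) due by December 5, 2008 + 65 days = February 8, 2009; done February 6, 2009 — timely.
(3) permitted from February 6, 2009 + 31 days = March 9, 2009 onward; acted on March 4, 2009, 5 days prematurely.
The procedure was therefore not followed at step 3.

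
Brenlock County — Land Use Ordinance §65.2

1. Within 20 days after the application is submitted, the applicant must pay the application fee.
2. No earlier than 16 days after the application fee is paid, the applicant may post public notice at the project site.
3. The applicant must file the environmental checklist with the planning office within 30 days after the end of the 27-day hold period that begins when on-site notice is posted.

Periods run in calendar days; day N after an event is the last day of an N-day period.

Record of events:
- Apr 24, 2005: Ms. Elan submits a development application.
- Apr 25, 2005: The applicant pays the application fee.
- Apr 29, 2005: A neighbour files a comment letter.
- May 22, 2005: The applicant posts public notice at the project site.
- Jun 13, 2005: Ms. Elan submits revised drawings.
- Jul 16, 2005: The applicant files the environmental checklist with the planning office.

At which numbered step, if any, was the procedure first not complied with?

Step 1 — counting 20 days from Apr 24, 2005 (when the application is submitted) gives a deadline of May 14, 2005; completed Apr 25, 2005, before the deadline.
Step 2 — must wait 16 days from Apr 25, 2005 (when the application fee is paid), so not before May 11, 2005; May 22, 2005 is on or after that date.
Step 3 — counting 30 days from Jun 18, 2005 (end of the 27-day hold period, which began when on-site notice is posted on May 22, 2005) gives a deadline of Jul 18, 2005; Jul 16, 2005 is within that limit.

None — every step was satisfied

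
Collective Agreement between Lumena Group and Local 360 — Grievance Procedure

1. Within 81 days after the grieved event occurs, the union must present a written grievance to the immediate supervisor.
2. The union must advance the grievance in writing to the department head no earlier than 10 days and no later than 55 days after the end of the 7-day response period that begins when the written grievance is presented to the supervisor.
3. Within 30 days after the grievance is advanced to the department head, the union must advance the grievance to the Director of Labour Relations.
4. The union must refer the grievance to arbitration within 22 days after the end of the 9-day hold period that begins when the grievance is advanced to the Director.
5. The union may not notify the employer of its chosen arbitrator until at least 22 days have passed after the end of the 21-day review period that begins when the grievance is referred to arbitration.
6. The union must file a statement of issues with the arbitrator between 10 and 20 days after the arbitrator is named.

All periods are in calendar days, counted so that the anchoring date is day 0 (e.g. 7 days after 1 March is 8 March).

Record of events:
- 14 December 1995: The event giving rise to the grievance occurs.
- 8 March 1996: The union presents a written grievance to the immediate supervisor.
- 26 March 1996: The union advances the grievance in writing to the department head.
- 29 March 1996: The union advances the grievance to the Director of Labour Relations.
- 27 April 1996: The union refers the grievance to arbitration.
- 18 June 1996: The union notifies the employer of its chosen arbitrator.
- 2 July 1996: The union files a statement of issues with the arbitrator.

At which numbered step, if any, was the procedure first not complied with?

Step 1

(1) due by 14 December 1995 + 81 days = 4 March 1996; not done until 8 March 1996, 4 days after the deadline.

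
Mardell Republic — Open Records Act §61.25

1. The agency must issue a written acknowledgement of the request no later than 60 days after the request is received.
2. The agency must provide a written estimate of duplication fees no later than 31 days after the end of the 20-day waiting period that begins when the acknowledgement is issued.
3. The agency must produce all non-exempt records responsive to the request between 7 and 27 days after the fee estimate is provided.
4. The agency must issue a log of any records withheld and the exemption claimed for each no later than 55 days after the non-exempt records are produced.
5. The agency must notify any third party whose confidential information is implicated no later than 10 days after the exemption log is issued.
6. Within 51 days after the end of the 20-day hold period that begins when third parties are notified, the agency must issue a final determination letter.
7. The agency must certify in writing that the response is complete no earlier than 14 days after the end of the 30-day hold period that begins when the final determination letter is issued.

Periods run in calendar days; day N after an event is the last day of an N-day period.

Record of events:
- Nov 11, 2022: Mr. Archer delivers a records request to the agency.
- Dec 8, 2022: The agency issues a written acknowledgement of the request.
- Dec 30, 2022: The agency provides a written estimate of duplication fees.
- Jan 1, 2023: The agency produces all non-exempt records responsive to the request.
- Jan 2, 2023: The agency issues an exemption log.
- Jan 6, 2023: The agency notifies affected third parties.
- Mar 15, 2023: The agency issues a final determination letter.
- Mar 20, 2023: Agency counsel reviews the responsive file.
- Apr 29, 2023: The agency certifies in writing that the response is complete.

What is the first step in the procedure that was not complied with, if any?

Step 1 — counting 60 days from Nov 11, 2022 (when the request is received) gives a deadline of Jan 10, 2023; done Dec 8, 2022 — timely.
Step 2 — counting 31 days from Dec 28, 2022 (end of the 20-day waiting period, which began when the acknowledgement is issued on Dec 8, 2022) gives a deadline of Jan 28, 2023; done Dec 30, 2022 — timely.
Step 3 — 7 and 27 days from Dec 30, 2022 (when the fee estimate is provided) are Jan 6, 2023 and Jan 26, 2023 respectively; Jan 1, 2023 is 5 days too early.
No need to go further; step 3 was not satisfied.

Step 3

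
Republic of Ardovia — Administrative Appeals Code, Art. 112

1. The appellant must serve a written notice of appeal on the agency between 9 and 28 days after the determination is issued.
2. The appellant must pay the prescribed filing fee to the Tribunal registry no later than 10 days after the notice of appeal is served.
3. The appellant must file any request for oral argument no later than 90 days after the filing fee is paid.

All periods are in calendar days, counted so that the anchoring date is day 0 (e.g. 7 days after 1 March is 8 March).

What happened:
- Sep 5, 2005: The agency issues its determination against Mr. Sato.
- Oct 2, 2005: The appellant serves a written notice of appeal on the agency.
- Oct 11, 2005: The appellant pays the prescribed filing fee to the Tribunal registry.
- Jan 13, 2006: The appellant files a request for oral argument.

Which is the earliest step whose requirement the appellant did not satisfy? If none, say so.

Step 1: the window is 9–28 days after Sep 5, 2005 (when the determination is issued), so Sep 14, 2005 through Oct 3, 2005; Oct 2, 2005 falls inside that range.
Step 2: 10 days after Oct 2, 2005 (when the notice of appeal is served) is Oct 12, 2005; done Oct 11, 2005 — timely.
Step 3: 90 days after Oct 11, 2005 (when the filing fee is paid) is Jan 9, 2006; not done until Jan 13, 2006, 4 days after the deadline.

Step 3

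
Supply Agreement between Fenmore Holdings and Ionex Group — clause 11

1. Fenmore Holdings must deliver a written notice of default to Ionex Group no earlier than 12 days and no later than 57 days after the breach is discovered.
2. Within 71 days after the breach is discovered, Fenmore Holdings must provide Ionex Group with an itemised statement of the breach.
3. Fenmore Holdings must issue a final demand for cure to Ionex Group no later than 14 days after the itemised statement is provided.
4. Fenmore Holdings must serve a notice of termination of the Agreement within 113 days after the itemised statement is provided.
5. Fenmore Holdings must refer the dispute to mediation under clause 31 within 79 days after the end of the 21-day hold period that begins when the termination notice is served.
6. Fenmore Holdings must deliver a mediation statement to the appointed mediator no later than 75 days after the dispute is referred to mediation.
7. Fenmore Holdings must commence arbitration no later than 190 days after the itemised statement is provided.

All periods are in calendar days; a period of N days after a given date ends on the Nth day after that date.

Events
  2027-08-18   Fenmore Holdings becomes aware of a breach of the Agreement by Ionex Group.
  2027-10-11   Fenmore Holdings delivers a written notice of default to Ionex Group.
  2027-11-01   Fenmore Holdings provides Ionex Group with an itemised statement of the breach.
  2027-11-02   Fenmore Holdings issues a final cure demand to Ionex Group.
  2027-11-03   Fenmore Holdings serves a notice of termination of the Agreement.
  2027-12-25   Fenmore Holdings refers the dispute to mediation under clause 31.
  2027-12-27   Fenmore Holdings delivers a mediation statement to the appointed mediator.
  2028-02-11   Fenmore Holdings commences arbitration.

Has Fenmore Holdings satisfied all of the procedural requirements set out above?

No

Step 1 — 12 and 57 days from 2027-08-18 (when the breach is discovered) are 2027-08-30 and 2027-10-14 respectively; done 2027-10-11, which is between those dates.
Step 2 — counting 71 days from 2027-08-18 (when the breach is discovered) gives a deadline of 2027-10-28; 2027-11-01 misses that deadline by 4 days.
No need to go further; step 2 was not satisfied.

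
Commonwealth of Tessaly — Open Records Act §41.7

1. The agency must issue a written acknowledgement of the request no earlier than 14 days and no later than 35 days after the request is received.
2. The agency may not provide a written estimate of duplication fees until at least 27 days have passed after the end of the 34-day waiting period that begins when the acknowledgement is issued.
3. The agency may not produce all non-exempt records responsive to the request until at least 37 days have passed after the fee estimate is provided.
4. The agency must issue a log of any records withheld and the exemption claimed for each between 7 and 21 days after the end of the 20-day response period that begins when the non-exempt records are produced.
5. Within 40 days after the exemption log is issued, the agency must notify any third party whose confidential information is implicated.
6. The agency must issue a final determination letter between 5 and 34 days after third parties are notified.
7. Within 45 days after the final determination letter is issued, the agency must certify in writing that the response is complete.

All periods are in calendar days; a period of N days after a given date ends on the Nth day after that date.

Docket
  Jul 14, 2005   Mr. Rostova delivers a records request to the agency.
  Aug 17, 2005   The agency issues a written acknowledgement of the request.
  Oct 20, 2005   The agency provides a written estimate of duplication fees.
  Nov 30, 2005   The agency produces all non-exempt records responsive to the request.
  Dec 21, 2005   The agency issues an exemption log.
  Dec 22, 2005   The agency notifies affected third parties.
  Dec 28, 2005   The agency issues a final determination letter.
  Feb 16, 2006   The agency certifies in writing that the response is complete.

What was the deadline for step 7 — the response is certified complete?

Step 7 runs from Dec 28, 2005, when the final determination letter is issued. 45 days after Dec 28, 2005 is Feb 11, 2006.

Feb 11, 2006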